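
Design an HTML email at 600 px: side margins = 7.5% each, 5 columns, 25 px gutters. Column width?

Each margin = 7.5% of 600 = 45 px; content = 600 − 2·45 = 510 px.
Subtracting 4 gutters of 25 leaves 410 for 5 columns, so c = 82 px.

82 px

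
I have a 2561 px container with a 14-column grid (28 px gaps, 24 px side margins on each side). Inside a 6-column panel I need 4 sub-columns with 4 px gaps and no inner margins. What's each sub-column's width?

262.25 px

Subtract both margins: 2561 − 2·24 = 2513 px.
14 columns + 13 gaps: 14c + 13·28 = 2513.
14c = 2513 − 364 = 2149, so c = 153.5 px.
6-column span = 6·153.5 + 5·28 = 1061 px.
Subtracting 3 gaps of 4 leaves 1049 for 4 columns, so d = 262.25 px.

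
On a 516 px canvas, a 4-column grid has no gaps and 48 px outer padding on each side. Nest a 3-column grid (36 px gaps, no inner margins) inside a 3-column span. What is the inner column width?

81 px

Outer content = 516 − 2·48 = 420 px.
4c = 420 → c = 105 px.
3-column span = 3·105 = 315 px.
3d + 2·36 = 315 → 3d = 243 → d = 81 px.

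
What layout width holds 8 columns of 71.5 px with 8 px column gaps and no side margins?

628 px

Layout = 8·71.5 + 7·8 = 572 + 56 = 628 px.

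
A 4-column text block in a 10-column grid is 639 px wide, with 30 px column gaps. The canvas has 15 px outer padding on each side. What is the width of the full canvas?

Subtracting 3 column gaps of 30 leaves 549 for 4 columns, so c = 137.25 px.
Canvas = 2·15 + 10·137.25 + 9·30 = 30 + 1372.5 + 270 = 1672.5 px.

1672.5 px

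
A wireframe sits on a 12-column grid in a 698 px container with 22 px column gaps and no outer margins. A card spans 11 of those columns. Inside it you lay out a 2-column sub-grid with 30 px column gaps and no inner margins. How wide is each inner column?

12 columns + 11 column gaps: 12c + 11·22 = 698.
12c = 698 − 242 = 456, so c = 38 px.
11-column span = 11·38 + 10·22 = 638 px.
2d + 1·30 = 638 → 2d = 608 → d = 304 px.

304 px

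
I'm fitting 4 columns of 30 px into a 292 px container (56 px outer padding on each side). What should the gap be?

Inside the margins: 292 − 112 = 180 px.
4·30 + 3g = 180 → 3g = 60 → g = 20 px.

20 px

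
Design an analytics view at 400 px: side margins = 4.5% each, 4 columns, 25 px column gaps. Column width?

72.25 px

Margins: 4.5% × 400 = 18 px each, so content = 400 − 36 = 364 px.
364 − 3·25 = 289; ÷4 gives c = 72.25 px.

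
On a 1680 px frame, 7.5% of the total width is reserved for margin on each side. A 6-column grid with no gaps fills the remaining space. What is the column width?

Margins: 7.5% × 1680 = 126 px each, so content = 1680 − 252 = 1428 px.
1428 / 6 = 238 px per column.

238 px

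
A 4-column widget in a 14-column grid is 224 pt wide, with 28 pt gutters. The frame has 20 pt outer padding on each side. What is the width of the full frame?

4c + 3·28 = 224 → 4c = 140 → c = 35 pt.
Adding margins, columns and gutters: 40 + 490 + 364 = 894 pt.

894 pt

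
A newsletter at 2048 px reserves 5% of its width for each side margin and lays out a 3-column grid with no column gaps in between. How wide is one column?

Margins: 5% × 2048 = 102.4 px each, so content = 2048 − 204.8 = 1843.2 px.
1843.2 / 3 = 614.4 px per column.

614.4 px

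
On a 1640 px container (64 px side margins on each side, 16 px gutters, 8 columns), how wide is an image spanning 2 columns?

Subtract both margins: 1640 − 2·64 = 1512 px.
Subtracting 7 gutters of 16 leaves 1400 for 8 columns, so c = 175 px.
2-column span = 2·175 + 1·16 = 366 px.

366 px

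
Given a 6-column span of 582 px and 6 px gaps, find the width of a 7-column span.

Subtracting 5 gaps of 6 leaves 552 for 6 columns, so c = 92 px.
7 columns plus 6 gaps: 644 + 36 = 680 px.

680 px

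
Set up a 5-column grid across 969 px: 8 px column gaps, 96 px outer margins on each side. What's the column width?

Content width = 969 − 2·96 = 777 px.
Subtracting 4 column gaps of 8 leaves 745 for 5 columns, so c = 149 px.

149 px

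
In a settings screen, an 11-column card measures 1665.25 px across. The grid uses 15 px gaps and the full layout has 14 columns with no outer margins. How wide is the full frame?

11 columns + 10 gaps: 11c + 10·15 = 1665.25.
11c = 1665.25 − 150 = 1515.25, so c = 137.75 px.
Total width: 14·137.75 + 13·15 = 2123.5 px.

2123.5 px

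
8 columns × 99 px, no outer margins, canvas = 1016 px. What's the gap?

8 columns take 8·99 = 792 px; remaining 224 splits into 7 gaps.
g = 224 / 7 = 32 px.

32 px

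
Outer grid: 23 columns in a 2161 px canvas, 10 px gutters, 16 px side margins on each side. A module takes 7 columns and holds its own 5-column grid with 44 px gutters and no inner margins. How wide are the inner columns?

Subtract both margins: 2161 − 2·16 = 2129 px.
2129 − 22·10 = 1909; ÷23 gives c = 83 px.
Span of 7: 7·83 + 6·10 = 581 + 60 = 641 px.
5d + 4·44 = 641 → 5d = 465 → d = 93 px.

93 px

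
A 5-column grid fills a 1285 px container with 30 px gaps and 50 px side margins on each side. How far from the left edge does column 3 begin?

536 px

Content = 1285 − 2·50 = 1185 px.
5c + 4·30 = 1185 → 5c = 1065 → c = 213 px.
Each column+gutter stride is 243 px; 2 of them past the 50 px margin is 50 + 486 = 536 px.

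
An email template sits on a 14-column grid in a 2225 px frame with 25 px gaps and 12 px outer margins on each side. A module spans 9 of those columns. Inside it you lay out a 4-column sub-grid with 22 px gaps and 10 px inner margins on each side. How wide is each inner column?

Take off 24 px of margins, leaving 2201 px.
2201 − 13·25 = 1876; ÷14 gives c = 134 px.
9 columns plus 8 gaps: 1206 + 200 = 1406 px.
Inner content = 1406 − 2·10 = 1386 px.
4 columns + 3 gaps: 4d + 3·22 = 1386.
4d = 1386 − 66 = 1320, so d = 330 px.

330 px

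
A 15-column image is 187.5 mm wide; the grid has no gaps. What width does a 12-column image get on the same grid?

150 mm

With no gaps, each column is 187.5/15 = 12.5 mm.
12-column span = 12·12.5 = 150 mm.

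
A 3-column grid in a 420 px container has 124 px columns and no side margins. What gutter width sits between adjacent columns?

3 columns take 3·124 = 372 px; remaining 48 splits into 2 gutters.
g = 48 / 2 = 24 px.

24 px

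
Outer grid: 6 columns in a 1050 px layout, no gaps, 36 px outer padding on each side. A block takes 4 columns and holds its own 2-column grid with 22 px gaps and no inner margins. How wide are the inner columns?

Inside the margins: 1050 − 72 = 978 px.
With no gaps, each column is 978/6 = 163 px.
With no gaps, 4 columns span 4·163 = 652 px.
2 columns + 1 gap: 2d + 1·22 = 652.
2d = 652 − 22 = 630, so d = 315 px.

315 px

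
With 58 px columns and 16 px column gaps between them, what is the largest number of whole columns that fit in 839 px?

11 columns

Each extra column adds 58 + 16 = 74 px.
(839 + 16) / 74 = 11.55, so 11 columns fit.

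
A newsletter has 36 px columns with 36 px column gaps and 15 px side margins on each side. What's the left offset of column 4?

Column 4 starts at margin + 3·(column + gutter) = 15 + 3·72 = 231 px.

231 px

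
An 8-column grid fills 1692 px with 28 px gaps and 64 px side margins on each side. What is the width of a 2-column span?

370 px

Take off 128 px of margins, leaving 1564 px.
1564 − 7·28 = 1368; ÷8 gives c = 171 px.
Span of 2: 2·171 + 1·28 = 342 + 28 = 370 px.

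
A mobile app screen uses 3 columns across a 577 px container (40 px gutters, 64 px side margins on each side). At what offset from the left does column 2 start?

227 px

Subtract both margins: 577 − 2·64 = 449 px.
3c + 2·40 = 449 → 3c = 369 → c = 123 px.
Column 2 starts at margin + 1·(column + gutter) = 64 + 1·163 = 227 px.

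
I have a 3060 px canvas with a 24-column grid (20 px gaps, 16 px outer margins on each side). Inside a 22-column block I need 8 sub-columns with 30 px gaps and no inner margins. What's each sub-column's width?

Outer content = 3060 − 2·16 = 3028 px.
24c + 23·20 = 3028 → 24c = 2568 → c = 107 px.
Span of 22: 22·107 + 21·20 = 2354 + 420 = 2774 px.
2774 − 7·30 = 2564; ÷8 gives d = 320.5 px.

320.5 px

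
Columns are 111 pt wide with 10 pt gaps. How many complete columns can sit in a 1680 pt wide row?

k columns need k·111 + (k−1)·10 = k·121 − 10.
k·121 − 10 ≤ 1680 → k ≤ 1690 / 121 ≈ 13.97, so k = 13.

13 columns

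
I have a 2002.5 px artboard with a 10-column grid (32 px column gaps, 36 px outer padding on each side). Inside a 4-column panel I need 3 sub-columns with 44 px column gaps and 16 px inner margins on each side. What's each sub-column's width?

Outer content = 2002.5 − 2·36 = 1930.5 px.
10 columns + 9 column gaps: 10c + 9·32 = 1930.5.
10c = 1930.5 − 288 = 1642.5, so c = 164.25 px.
4-column span = 4·164.25 + 3·32 = 753 px.
Inner content = 753 − 2·16 = 721 px.
3 columns + 2 column gaps: 3d + 2·44 = 721.
3d = 721 − 88 = 633, so d = 211 px.

211 px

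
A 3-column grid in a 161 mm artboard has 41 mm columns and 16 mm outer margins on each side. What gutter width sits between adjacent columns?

3 mm

Take off 32 mm of margins, leaving 129 mm.
3 columns take 3·41 = 123 mm; remaining 6 splits into 2 gutters.
g = 6 / 2 = 3 mm.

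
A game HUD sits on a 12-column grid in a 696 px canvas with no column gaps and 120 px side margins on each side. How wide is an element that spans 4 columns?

152 px

Subtract both margins: 696 − 2·120 = 456 px.
456 / 12 = 38 px per column.
4-column span = 4·38 = 152 px.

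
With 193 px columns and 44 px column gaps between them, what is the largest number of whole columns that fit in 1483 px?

6 columns

Each extra column adds 193 + 44 = 237 px.
(1483 + 44) / 237 = 6.44, so 6 columns fit.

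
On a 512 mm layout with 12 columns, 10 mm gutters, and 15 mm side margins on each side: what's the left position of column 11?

Take off 30 mm of margins, leaving 482 mm.
12c + 11·10 = 482 → 12c = 372 → c = 31 mm.
Column 11 starts at margin + 10·(column + gutter) = 15 + 10·41 = 425 mm.

425 mm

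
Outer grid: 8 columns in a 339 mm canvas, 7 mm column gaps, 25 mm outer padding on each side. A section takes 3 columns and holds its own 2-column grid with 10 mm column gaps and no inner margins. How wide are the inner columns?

47 mm

Inside the margins: 339 − 50 = 289 mm.
Subtracting 7 column gaps of 7 leaves 240 for 8 columns, so c = 30 mm.
3 columns plus 2 column gaps: 90 + 14 = 104 mm.
2d + 1·10 = 104 → 2d = 94 → d = 47 mm.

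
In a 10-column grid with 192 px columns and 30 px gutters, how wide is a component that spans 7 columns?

7-column span = 7·192 + 6·30 = 1524 px.

1524 px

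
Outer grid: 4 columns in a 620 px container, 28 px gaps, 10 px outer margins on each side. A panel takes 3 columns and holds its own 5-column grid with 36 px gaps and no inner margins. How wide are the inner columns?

59.8 px

Outer content = 620 − 2·10 = 600 px.
4c + 3·28 = 600 → 4c = 516 → c = 129 px.
Span of 3: 3·129 + 2·28 = 387 + 56 = 443 px.
443 − 4·36 = 299; ÷5 gives d = 59.8 px.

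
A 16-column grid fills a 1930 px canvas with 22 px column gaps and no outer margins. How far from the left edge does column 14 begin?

1586 px

16c + 15·22 = 1930 → 16c = 1600 → c = 100 px.
Each column+gutter stride is 122 px; with no margin, 13 of them is 1586 px.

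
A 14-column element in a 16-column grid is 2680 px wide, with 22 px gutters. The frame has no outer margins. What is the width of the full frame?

14c + 13·22 = 2680 → 14c = 2394 → c = 171 px.
Frame = 16·171 + 15·22 = 2736 + 330 = 3066 px.

3066 px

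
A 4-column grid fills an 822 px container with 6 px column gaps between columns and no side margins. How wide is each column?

Subtracting 3 column gaps of 6 leaves 804 for 4 columns, so c = 201 px.

201 px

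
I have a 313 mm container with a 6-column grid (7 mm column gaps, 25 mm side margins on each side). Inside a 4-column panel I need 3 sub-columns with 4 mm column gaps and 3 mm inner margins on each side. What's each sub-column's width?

53 mm

Take off 50 mm of margins, leaving 263 mm.
6c + 5·7 = 263 → 6c = 228 → c = 38 mm.
4-column span = 4·38 + 3·7 = 173 mm.
Inner content = 173 − 2·3 = 167 mm.
3 columns + 2 column gaps: 3d + 2·4 = 167.
3d = 167 − 8 = 159, so d = 53 mm.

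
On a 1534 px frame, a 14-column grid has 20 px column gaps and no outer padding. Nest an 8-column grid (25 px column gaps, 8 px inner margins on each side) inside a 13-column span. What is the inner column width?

154 px

Subtracting 13 column gaps of 20 leaves 1274 for 14 columns, so c = 91 px.
13 columns plus 12 column gaps: 1183 + 240 = 1423 px.
Inner content = 1423 − 2·8 = 1407 px.
Subtracting 7 column gaps of 25 leaves 1232 for 8 columns, so d = 154 px.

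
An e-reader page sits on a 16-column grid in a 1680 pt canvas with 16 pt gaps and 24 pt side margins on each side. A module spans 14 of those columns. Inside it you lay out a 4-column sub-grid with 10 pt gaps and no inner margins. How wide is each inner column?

Subtract both margins: 1680 − 2·24 = 1632 pt.
1632 − 15·16 = 1392; ÷16 gives c = 87 pt.
14 columns plus 13 gaps: 1218 + 208 = 1426 pt.
1426 − 3·10 = 1396; ÷4 gives d = 349 pt.

349 pt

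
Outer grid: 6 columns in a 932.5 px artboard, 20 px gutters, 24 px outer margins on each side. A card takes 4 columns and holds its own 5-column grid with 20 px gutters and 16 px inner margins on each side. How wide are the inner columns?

Inside the margins: 932.5 − 48 = 884.5 px.
6c + 5·20 = 884.5 → 6c = 784.5 → c = 130.75 px.
Span of 4: 4·130.75 + 3·20 = 523 + 60 = 583 px.
Inner content = 583 − 2·16 = 551 px.
Subtracting 4 gutters of 20 leaves 471 for 5 columns, so d = 94.2 px.

94.2 px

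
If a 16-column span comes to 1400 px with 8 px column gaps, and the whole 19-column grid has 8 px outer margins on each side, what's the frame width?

1680 px

16c + 15·8 = 1400 → 16c = 1280 → c = 80 px.
Frame = 2·8 + 19·80 + 18·8 = 16 + 1520 + 144 = 1680 px.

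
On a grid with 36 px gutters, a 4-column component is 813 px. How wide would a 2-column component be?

4c + 3·36 = 813 → 4c = 705 → c = 176.25 px.
2 columns plus 1 gutter: 352.5 + 36 = 388.5 px.

388.5 px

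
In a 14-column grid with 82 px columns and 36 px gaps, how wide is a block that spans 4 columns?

436 px

4-column span = 4·82 + 3·36 = 436 px.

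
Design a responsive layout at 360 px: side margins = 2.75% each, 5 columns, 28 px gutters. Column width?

45.64 px

Each margin = 2.75% of 360 = 9.9 px; content = 360 − 2·9.9 = 340.2 px.
5 columns + 4 gutters: 5c + 4·28 = 340.2.
5c = 340.2 − 112 = 228.2, so c = 45.64 px.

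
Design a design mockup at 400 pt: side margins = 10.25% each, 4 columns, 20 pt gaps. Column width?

64.5 pt

Each margin = 10.25% of 400 = 41 pt; content = 400 − 2·41 = 318 pt.
4c + 3·20 = 318 → 4c = 258 → c = 64.5 pt.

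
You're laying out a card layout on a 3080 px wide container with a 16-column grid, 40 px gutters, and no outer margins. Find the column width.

Subtracting 15 gutters of 40 leaves 2480 for 16 columns, so c = 155 px.

155 px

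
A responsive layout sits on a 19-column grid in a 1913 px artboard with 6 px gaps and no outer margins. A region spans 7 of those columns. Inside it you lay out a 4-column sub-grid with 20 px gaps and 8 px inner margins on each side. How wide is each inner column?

Subtracting 18 gaps of 6 leaves 1805 for 19 columns, so c = 95 px.
Span of 7: 7·95 + 6·6 = 665 + 36 = 701 px.
Inner content = 701 − 2·8 = 685 px.
4d + 3·20 = 685 → 4d = 625 → d = 156.25 px.

156.25 px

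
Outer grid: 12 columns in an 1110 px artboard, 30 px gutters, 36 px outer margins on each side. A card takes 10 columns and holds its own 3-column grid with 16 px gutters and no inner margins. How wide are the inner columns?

Take off 72 px of margins, leaving 1038 px.
12c + 11·30 = 1038 → 12c = 708 → c = 59 px.
10-column span = 10·59 + 9·30 = 860 px.
3 columns + 2 gutters: 3d + 2·16 = 860.
3d = 860 − 32 = 828, so d = 276 px.

276 px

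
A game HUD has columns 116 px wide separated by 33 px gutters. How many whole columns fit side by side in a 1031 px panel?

7 columns

Each extra column adds 116 + 33 = 149 px.
(1031 + 33) / 149 = 7.14, so 7 columns fit.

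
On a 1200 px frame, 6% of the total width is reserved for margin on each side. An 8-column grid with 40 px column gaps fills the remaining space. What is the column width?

97 px

1200 × (1 − 2·6%) = 1200 × 88% = 1056 px for the columns.
8c + 7·40 = 1056 → 8c = 776 → c = 97 px.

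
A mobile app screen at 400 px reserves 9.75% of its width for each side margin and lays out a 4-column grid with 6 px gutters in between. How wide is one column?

76 px

400 × (1 − 2·9.75%) = 400 × 80.5% = 322 px for the columns.
4 columns + 3 gutters: 4c + 3·6 = 322.
4c = 322 − 18 = 304, so c = 76 px.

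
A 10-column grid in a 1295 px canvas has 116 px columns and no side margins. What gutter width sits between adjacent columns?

Columns use 1160 px, leaving 135 px across 9 gutters = 15 px each.

15 px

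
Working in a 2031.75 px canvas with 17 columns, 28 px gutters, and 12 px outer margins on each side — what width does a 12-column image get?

1409 px

Take off 24 px of margins, leaving 2007.75 px.
17c + 16·28 = 2007.75 → 17c = 1559.75 → c = 91.75 px.
Span of 12: 12·91.75 + 11·28 = 1101 + 308 = 1409 px.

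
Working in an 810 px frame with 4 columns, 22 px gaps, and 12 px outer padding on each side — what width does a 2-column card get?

Take off 24 px of margins, leaving 786 px.
786 − 3·22 = 720; ÷4 gives c = 180 px.
2 columns plus 1 gap: 360 + 22 = 382 px.

382 px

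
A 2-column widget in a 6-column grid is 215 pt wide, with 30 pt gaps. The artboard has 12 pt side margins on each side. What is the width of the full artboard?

729 pt

Subtracting 1 gap of 30 leaves 185 for 2 columns, so c = 92.5 pt.
Artboard = 2·12 + 6·92.5 + 5·30 = 24 + 555 + 150 = 729 pt.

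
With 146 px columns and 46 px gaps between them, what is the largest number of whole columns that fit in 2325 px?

12 columns

k columns need k·146 + (k−1)·46 = k·192 − 46.
k·192 − 46 ≤ 2325 → k ≤ 2371 / 192 ≈ 12.35, so k = 12.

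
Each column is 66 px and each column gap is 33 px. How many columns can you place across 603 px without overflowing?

6 columns

6 columns: 6·66 + 5·33 = 561 px ≤ 603.
7 columns: 660 px > 603. So 6.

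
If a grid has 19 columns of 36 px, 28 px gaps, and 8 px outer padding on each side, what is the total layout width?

Layout = 2·8 + 19·36 + 18·28 = 16 + 684 + 504 = 1204 px.

1204 px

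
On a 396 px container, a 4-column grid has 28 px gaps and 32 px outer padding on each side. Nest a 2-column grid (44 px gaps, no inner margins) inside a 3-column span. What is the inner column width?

Subtract both margins: 396 − 2·32 = 332 px.
332 − 3·28 = 248; ÷4 gives c = 62 px.
3 columns plus 2 gaps: 186 + 56 = 242 px.
2 columns + 1 gap: 2d + 1·44 = 242.
2d = 242 − 44 = 198, so d = 99 px.

99 px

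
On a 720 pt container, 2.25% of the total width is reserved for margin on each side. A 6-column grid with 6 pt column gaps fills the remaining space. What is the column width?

109.6 pt

Margins: 2.25% × 720 = 16.2 pt each, so content = 720 − 32.4 = 687.6 pt.
687.6 − 5·6 = 657.6; ÷6 gives c = 109.6 pt.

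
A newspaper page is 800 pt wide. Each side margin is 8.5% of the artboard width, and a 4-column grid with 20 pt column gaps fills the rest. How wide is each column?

800 × (1 − 2·8.5%) = 800 × 83% = 664 pt for the columns.
4c + 3·20 = 664 → 4c = 604 → c = 151 pt.

151 pt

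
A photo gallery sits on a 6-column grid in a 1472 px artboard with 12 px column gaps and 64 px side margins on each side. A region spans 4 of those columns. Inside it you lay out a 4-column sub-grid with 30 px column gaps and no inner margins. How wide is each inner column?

Outer content = 1472 − 2·64 = 1344 px.
6 columns + 5 column gaps: 6c + 5·12 = 1344.
6c = 1344 − 60 = 1284, so c = 214 px.
4-column span = 4·214 + 3·12 = 892 px.
Subtracting 3 column gaps of 30 leaves 802 for 4 columns, so d = 200.5 px.

200.5 px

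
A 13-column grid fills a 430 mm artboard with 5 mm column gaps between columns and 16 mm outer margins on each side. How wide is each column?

26 mm

Subtract both margins: 430 − 2·16 = 398 mm.
Subtracting 12 column gaps of 5 leaves 338 for 13 columns, so c = 26 mm.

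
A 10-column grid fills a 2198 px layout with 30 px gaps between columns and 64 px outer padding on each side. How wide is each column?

180 px

Subtract both margins: 2198 − 2·64 = 2070 px.
10c + 9·30 = 2070 → 10c = 1800 → c = 180 px.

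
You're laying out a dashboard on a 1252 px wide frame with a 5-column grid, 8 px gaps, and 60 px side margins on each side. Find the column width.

Subtract both margins: 1252 − 2·60 = 1132 px.
5c + 4·8 = 1132 → 5c = 1100 → c = 220 px.

220 px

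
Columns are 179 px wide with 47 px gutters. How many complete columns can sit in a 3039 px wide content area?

Each extra column adds 179 + 47 = 226 px.
(3039 + 47) / 226 = 13.65, so 13 columns fit.

13 columns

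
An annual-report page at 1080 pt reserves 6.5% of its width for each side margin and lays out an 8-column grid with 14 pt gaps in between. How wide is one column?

1080 × (1 − 2·6.5%) = 1080 × 87% = 939.6 pt for the columns.
8 columns + 7 gaps: 8c + 7·14 = 939.6.
8c = 939.6 − 98 = 841.6, so c = 105.2 pt.

105.2 pt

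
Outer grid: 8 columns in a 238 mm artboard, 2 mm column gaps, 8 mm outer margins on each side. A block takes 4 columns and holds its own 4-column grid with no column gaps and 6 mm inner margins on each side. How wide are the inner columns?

Outer content = 238 − 2·8 = 222 mm.
8c + 7·2 = 222 → 8c = 208 → c = 26 mm.
Span of 4: 4·26 + 3·2 = 104 + 6 = 110 mm.
Inner content = 110 − 2·6 = 98 mm.
98 / 4 = 24.5 mm per column.

24.5 mm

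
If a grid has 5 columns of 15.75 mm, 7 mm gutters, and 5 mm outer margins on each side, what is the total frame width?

116.75 mm

Total width: 2·5 + 5·15.75 + 4·7 = 116.75 mm.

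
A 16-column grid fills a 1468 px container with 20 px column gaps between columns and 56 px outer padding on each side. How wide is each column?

66 px

Subtract both margins: 1468 − 2·56 = 1356 px.
16 columns + 15 column gaps: 16c + 15·20 = 1356.
16c = 1356 − 300 = 1056, so c = 66 px.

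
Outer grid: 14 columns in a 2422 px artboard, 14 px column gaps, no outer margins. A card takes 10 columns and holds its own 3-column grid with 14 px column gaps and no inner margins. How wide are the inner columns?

2422 − 13·14 = 2240; ÷14 gives c = 160 px.
Span of 10: 10·160 + 9·14 = 1600 + 126 = 1726 px.
1726 − 2·14 = 1698; ÷3 gives d = 566 px.

566 px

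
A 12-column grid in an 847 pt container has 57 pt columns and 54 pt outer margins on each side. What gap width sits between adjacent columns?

5 pt

Take off 108 pt of margins, leaving 739 pt.
12 columns take 12·57 = 684 pt; remaining 55 splits into 11 gaps.
g = 55 / 11 = 5 pt.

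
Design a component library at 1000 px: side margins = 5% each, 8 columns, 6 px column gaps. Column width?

107.25 px

1000 × (1 − 2·5%) = 1000 × 90% = 900 px for the columns.
Subtracting 7 column gaps of 6 leaves 858 for 8 columns, so c = 107.25 px.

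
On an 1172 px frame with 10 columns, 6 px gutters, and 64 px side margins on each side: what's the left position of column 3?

274 px

Subtract both margins: 1172 − 2·64 = 1044 px.
Subtracting 9 gutters of 6 leaves 990 for 10 columns, so c = 99 px.
Before column 3: the margin + 2 columns + 2 gutters.
Offset = 64 + 2·(99 + 6) = 64 + 210 = 274 px.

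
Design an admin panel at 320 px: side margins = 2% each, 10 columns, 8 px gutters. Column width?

23.52 px

320 × (1 − 2·2%) = 320 × 96% = 307.2 px for the columns.
10c + 9·8 = 307.2 → 10c = 235.2 → c = 23.52 px.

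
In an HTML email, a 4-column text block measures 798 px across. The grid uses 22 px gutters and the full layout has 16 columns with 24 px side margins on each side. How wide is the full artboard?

4 columns + 3 gutters: 4c + 3·22 = 798.
4c = 798 − 66 = 732, so c = 183 px.
Artboard = 2·24 + 16·183 + 15·22 = 48 + 2928 + 330 = 3306 px.

3306 px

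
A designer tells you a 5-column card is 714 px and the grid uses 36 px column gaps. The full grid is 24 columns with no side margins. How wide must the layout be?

3564 px

5c + 4·36 = 714 → 5c = 570 → c = 114 px.
Summing: 2736 + 828 = 3564 px.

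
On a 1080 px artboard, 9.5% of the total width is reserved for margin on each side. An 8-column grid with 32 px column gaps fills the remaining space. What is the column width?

1080 × (1 − 2·9.5%) = 1080 × 81% = 874.8 px for the columns.
Subtracting 7 column gaps of 32 leaves 650.8 for 8 columns, so c = 81.35 px.

81.35 px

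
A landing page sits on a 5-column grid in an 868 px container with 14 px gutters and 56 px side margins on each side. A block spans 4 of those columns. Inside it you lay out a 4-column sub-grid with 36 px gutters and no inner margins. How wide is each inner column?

Outer content = 868 − 2·56 = 756 px.
756 − 4·14 = 700; ÷5 gives c = 140 px.
4-column span = 4·140 + 3·14 = 602 px.
4 columns + 3 gutters: 4d + 3·36 = 602.
4d = 602 − 108 = 494, so d = 123.5 px.

123.5 px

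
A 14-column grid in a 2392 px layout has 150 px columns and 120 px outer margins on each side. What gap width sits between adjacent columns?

4 px

Content width = 2392 − 2·120 = 2152 px.
14 columns take 14·150 = 2100 px; remaining 52 splits into 13 gaps.
g = 52 / 13 = 4 px.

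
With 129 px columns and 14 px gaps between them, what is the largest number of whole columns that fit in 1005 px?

7 columns: 7·129 + 6·14 = 987 px ≤ 1005.
8 columns: 1130 px > 1005. So 7.

7 columns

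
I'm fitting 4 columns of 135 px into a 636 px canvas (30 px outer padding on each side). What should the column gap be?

Inside the margins: 636 − 60 = 576 px.
4 columns take 4·135 = 540 px; remaining 36 splits into 3 column gaps.
g = 36 / 3 = 12 px.

12 px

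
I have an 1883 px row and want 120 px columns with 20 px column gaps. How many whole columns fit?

13 columns

13 columns: 13·120 + 12·20 = 1800 px ≤ 1883.
14 columns: 1940 px > 1883. So 13.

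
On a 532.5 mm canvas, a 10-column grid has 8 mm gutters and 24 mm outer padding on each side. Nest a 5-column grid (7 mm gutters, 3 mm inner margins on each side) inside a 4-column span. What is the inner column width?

31 mm

Subtract both margins: 532.5 − 2·24 = 484.5 mm.
10c + 9·8 = 484.5 → 10c = 412.5 → c = 41.25 mm.
4-column span = 4·41.25 + 3·8 = 189 mm.
Inner content = 189 − 2·3 = 183 mm.
5d + 4·7 = 183 → 5d = 155 → d = 31 mm.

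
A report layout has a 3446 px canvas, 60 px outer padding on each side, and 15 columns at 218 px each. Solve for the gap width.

4 px

Content width = 3446 − 2·60 = 3326 px.
15·218 + 14g = 3326 → 14g = 56 → g = 4 px.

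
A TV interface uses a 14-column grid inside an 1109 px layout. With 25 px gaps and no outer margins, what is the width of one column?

14c + 13·25 = 1109 → 14c = 784 → c = 56 px.

56 px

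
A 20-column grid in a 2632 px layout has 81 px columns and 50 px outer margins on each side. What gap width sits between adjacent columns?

48 px

Take off 100 px of margins, leaving 2532 px.
20 columns take 20·81 = 1620 px; remaining 912 splits into 19 gaps.
g = 912 / 19 = 48 px.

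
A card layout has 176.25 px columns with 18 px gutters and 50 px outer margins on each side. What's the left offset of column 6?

1021.25 px

Column 6 starts at margin + 5·(column + gutter) = 50 + 5·194.25 = 1021.25 px.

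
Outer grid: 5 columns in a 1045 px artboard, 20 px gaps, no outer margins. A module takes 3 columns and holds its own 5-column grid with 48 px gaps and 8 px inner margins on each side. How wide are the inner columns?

82.2 px

1045 − 4·20 = 965; ÷5 gives c = 193 px.
3-column span = 3·193 + 2·20 = 619 px.
Inner content = 619 − 2·8 = 603 px.
Subtracting 4 gaps of 48 leaves 411 for 5 columns, so d = 82.2 px.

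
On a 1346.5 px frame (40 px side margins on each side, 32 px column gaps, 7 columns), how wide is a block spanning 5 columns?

895.5 px

Inside the margins: 1346.5 − 80 = 1266.5 px.
7c + 6·32 = 1266.5 → 7c = 1074.5 → c = 153.5 px.
5-column span = 5·153.5 + 4·32 = 895.5 px.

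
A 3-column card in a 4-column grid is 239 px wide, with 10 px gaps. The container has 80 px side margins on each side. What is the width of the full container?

482 px

239 − 2·10 = 219; ÷3 gives c = 73 px.
Container = 2·80 + 4·73 + 3·10 = 160 + 292 + 30 = 482 px.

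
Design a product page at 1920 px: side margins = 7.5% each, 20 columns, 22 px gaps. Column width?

60.7 px

1920 × (1 − 2·7.5%) = 1920 × 85% = 1632 px for the columns.
20 columns + 19 gaps: 20c + 19·22 = 1632.
20c = 1632 − 418 = 1214, so c = 60.7 px.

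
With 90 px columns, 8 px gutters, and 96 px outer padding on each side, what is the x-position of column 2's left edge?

Each column+gutter stride is 98 px; 1 of them past the 96 px margin is 96 + 98 = 194 px.

194 px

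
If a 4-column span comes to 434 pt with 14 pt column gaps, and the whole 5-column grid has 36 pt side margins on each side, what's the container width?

4c + 3·14 = 434 → 4c = 392 → c = 98 pt.
Total width: 2·36 + 5·98 + 4·14 = 618 pt.

618 pt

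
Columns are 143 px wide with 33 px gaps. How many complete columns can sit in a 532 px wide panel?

3 columns

Each extra column adds 143 + 33 = 176 px.
(532 + 33) / 176 = 3.21, so 3 columns fit.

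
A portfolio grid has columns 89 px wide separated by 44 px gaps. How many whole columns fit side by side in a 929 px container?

7 columns

Each extra column adds 89 + 44 = 133 px.
(929 + 44) / 133 = 7.32, so 7 columns fit.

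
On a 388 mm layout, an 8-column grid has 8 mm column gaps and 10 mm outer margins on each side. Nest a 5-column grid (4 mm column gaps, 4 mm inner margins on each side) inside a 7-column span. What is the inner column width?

59.4 mm

Take off 20 mm of margins, leaving 368 mm.
8c + 7·8 = 368 → 8c = 312 → c = 39 mm.
Span of 7: 7·39 + 6·8 = 273 + 48 = 321 mm.
Inner content = 321 − 2·4 = 313 mm.
Subtracting 4 column gaps of 4 leaves 297 for 5 columns, so d = 59.4 mm.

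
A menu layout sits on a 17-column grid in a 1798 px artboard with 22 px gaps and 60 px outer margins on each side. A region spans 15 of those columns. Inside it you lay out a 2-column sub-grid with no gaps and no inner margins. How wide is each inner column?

Take off 120 px of margins, leaving 1678 px.
17c + 16·22 = 1678 → 17c = 1326 → c = 78 px.
Span of 15: 15·78 + 14·22 = 1170 + 308 = 1478 px.
2d = 1478 → d = 739 px.

739 px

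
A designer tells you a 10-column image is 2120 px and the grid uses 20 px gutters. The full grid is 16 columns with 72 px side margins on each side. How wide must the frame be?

3548 px

10 columns + 9 gutters: 10c + 9·20 = 2120.
10c = 2120 − 180 = 1940, so c = 194 px.
Adding margins, columns and gutters: 144 + 3104 + 300 = 3548 px.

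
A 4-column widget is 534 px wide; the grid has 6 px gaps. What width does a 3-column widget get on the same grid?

399 px

4c + 3·6 = 534 → 4c = 516 → c = 129 px.
3 columns plus 2 gaps: 387 + 12 = 399 px.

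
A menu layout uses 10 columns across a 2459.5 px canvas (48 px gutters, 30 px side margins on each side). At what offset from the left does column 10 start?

Inside the margins: 2459.5 − 60 = 2399.5 px.
Subtracting 9 gutters of 48 leaves 1967.5 for 10 columns, so c = 196.75 px.
Column 10 starts at margin + 9·(column + gutter) = 30 + 9·244.75 = 2232.75 px.

2232.75 px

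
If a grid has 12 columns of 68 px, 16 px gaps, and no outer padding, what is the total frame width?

Frame = 12·68 + 11·16 = 816 + 176 = 992 px.

992 px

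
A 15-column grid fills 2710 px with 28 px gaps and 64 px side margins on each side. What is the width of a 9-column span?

1538 px

Take off 128 px of margins, leaving 2582 px.
15 columns + 14 gaps: 15c + 14·28 = 2582.
15c = 2582 − 392 = 2190, so c = 146 px.
Span of 9: 9·146 + 8·28 = 1314 + 224 = 1538 px.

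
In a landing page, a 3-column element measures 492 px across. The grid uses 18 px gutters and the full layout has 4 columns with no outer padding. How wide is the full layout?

3c + 2·18 = 492 → 3c = 456 → c = 152 px.
Total width: 4·152 + 3·18 = 662 px.

662 px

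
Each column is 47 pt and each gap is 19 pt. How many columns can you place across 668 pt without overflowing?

10 columns

10 columns: 10·47 + 9·19 = 641 pt ≤ 668.
11 columns: 707 pt > 668. So 10.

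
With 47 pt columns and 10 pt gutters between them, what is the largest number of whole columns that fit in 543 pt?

9 columns

k columns need k·47 + (k−1)·10 = k·57 − 10.
k·57 − 10 ≤ 543 → k ≤ 553 / 57 ≈ 9.70, so k = 9.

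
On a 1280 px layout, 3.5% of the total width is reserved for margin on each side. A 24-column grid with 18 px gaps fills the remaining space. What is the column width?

1280 × (1 − 2·3.5%) = 1280 × 93% = 1190.4 px for the columns.
24c + 23·18 = 1190.4 → 24c = 776.4 → c = 32.35 px.

32.35 px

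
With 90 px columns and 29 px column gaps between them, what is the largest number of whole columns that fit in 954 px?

8 columns

Each extra column adds 90 + 29 = 119 px.
(954 + 29) / 119 = 8.26, so 8 columns fit.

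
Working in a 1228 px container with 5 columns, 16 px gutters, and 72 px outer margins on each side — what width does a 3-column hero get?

Content width = 1228 − 2·72 = 1084 px.
5c + 4·16 = 1084 → 5c = 1020 → c = 204 px.
Span of 3: 3·204 + 2·16 = 612 + 32 = 644 px.

644 px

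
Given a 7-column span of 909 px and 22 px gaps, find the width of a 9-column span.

1175 px

909 − 6·22 = 777; ÷7 gives c = 111 px.
9-column span = 9·111 + 8·22 = 1175 px.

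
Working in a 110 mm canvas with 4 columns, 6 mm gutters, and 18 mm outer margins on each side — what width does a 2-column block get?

Inside the margins: 110 − 36 = 74 mm.
Subtracting 3 gutters of 6 leaves 56 for 4 columns, so c = 14 mm.
Span of 2: 2·14 + 1·6 = 28 + 6 = 34 mm.

34 mm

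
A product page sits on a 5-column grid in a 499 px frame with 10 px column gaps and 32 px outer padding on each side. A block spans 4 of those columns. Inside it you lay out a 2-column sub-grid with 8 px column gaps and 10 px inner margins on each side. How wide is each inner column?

159 px

Inside the margins: 499 − 64 = 435 px.
5c + 4·10 = 435 → 5c = 395 → c = 79 px.
4 columns plus 3 column gaps: 316 + 30 = 346 px.
Inner content = 346 − 2·10 = 326 px.
326 − 1·8 = 318; ÷2 gives d = 159 px.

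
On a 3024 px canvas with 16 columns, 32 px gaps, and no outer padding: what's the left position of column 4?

573 px

Subtracting 15 gaps of 32 leaves 2544 for 16 columns, so c = 159 px.
No margin, so column 4 starts at 3·(column + gutter) = 3·191 = 573 px.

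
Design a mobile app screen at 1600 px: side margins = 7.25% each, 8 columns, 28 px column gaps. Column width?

146.5 px

1600 × (1 − 2·7.25%) = 1600 × 85.5% = 1368 px for the columns.
Subtracting 7 column gaps of 28 leaves 1172 for 8 columns, so c = 146.5 px.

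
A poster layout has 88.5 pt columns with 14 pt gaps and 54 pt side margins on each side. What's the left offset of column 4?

361.5 pt

Column 4 starts at margin + 3·(column + gutter) = 54 + 3·102.5 = 361.5 pt.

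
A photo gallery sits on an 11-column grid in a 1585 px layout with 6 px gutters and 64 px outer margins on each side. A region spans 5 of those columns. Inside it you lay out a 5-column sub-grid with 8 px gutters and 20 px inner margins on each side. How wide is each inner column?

117.4 px

Inside the margins: 1585 − 128 = 1457 px.
11 columns + 10 gutters: 11c + 10·6 = 1457.
11c = 1457 − 60 = 1397, so c = 127 px.
5-column span = 5·127 + 4·6 = 659 px.
Inner content = 659 − 2·20 = 619 px.
5d + 4·8 = 619 → 5d = 587 → d = 117.4 px.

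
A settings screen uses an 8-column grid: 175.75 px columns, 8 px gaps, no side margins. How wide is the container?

1462 px

Container = 8·175.75 + 7·8 = 1406 + 56 = 1462 px.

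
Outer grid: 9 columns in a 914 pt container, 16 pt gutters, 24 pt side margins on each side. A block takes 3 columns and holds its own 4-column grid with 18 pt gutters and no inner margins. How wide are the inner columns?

56 pt

Outer content = 914 − 2·24 = 866 pt.
9c + 8·16 = 866 → 9c = 738 → c = 82 pt.
Span of 3: 3·82 + 2·16 = 246 + 32 = 278 pt.
278 − 3·18 = 224; ÷4 gives d = 56 pt.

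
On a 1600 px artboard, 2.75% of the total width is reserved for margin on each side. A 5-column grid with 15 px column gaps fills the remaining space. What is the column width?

1600 × (1 − 2·2.75%) = 1600 × 94.5% = 1512 px for the columns.
1512 − 4·15 = 1452; ÷5 gives c = 290.4 px.

290.4 px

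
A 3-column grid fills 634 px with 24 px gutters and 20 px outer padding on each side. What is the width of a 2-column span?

388 px

Content width = 634 − 2·20 = 594 px.
3c + 2·24 = 594 → 3c = 546 → c = 182 px.
2-column span = 2·182 + 1·24 = 388 px.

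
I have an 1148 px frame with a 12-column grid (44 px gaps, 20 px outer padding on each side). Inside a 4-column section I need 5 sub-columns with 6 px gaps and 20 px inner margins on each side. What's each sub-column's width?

55.2 px

Take off 40 px of margins, leaving 1108 px.
Subtracting 11 gaps of 44 leaves 624 for 12 columns, so c = 52 px.
4 columns plus 3 gaps: 208 + 132 = 340 px.
Inner content = 340 − 2·20 = 300 px.
Subtracting 4 gaps of 6 leaves 276 for 5 columns, so d = 55.2 px.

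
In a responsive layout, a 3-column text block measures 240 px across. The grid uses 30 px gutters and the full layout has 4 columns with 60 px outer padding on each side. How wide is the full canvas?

3 columns + 2 gutters: 3c + 2·30 = 240.
3c = 240 − 60 = 180, so c = 60 px.
Adding margins, columns and gutters: 120 + 240 + 90 = 450 px.

450 px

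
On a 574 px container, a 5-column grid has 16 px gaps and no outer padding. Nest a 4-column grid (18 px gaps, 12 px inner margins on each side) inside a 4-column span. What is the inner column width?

Subtracting 4 gaps of 16 leaves 510 for 5 columns, so c = 102 px.
Span of 4: 4·102 + 3·16 = 408 + 48 = 456 px.
Inner content = 456 − 2·12 = 432 px.
4 columns + 3 gaps: 4d + 3·18 = 432.
4d = 432 − 54 = 378, so d = 94.5 px.

94.5 px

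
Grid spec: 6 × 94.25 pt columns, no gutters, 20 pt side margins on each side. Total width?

Summing: 40 + 565.5 = 605.5 pt.

605.5 pt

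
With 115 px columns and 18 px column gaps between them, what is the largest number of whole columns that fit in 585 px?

4 columns

Each extra column adds 115 + 18 = 133 px.
(585 + 18) / 133 = 4.53, so 4 columns fit.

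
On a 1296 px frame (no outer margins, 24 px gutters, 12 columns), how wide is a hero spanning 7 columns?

746 px

12c + 11·24 = 1296 → 12c = 1032 → c = 86 px.
7-column span = 7·86 + 6·24 = 746 px.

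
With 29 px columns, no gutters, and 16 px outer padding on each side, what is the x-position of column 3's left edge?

Before column 3: the margin + 2 columns + 2 gutters.
Offset = 16 + 2·(29 + 0) = 16 + 58 = 74 px.

74 px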